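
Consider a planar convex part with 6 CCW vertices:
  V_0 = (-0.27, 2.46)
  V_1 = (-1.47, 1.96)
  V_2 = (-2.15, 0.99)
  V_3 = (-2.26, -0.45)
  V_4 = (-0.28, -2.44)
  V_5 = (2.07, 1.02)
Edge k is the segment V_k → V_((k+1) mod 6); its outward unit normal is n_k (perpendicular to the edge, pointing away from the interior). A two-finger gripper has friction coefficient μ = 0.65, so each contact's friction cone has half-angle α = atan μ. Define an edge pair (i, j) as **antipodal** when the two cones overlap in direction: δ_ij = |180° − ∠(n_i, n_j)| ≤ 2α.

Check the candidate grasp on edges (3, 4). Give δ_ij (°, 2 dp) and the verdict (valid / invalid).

δ = 79.04°, invalid

α = atan 0.65 = 33.02°;  2α = 66.05°
edge 3: e_3 = (+1.98, -1.99);  n_3 = (-0.7089, -0.7053)
edge 4: e_4 = (+2.35, +3.46);  n_4 = (+0.8272, -0.5619)
∠(n_3, n_4) = 100.96°
δ = |180° − 100.96°| = 79.04°
79.04° > 2α = 66.05°  →  invalid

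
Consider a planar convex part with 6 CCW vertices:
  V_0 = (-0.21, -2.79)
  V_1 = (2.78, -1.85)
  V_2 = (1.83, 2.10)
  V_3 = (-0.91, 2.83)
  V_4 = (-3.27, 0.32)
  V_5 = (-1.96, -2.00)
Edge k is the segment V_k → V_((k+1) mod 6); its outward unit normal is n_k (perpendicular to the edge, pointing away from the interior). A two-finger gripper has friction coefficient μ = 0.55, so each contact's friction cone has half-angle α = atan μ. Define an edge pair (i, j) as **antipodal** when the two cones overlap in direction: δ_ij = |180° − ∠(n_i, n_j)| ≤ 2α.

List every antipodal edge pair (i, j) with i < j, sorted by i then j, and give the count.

count = 7; pairs: (0,2), (0,3), (1,3), (1,4), (1,5), (2,4), (2,5)

α = atan 0.55 = 28.81°;  2α = 57.62°
n_0 = (+0.2999, -0.9540)
n_1 = (+0.9723, +0.2338)
n_2 = (+0.2574, +0.9663)
n_3 = (-0.7285, +0.6850)
n_4 = (-0.8708, -0.4917)
n_5 = (-0.4114, -0.9114)
  (0,1): δ = 93.93°  ·
  (0,2): δ = 32.37°  ✓
  (0,3): δ = 29.31°  ✓
  (0,4): δ = 102.00°  ·
  (0,5): δ = 138.25°  ·
  (1,2): δ = 118.44°  ·
  (1,3): δ = 56.76°  ✓
  (1,4): δ = 15.93°  ✓
  (1,5): δ = 52.18°  ✓
  (2,3): δ = 118.32°  ·
  (2,4): δ = 45.63°  ✓
  (2,5): δ = 9.38°  ✓
  (3,4): δ = 107.31°  ·
  (3,5): δ = 71.06°  ·
  (4,5): δ = 143.75°  ·
antipodal pairs: 7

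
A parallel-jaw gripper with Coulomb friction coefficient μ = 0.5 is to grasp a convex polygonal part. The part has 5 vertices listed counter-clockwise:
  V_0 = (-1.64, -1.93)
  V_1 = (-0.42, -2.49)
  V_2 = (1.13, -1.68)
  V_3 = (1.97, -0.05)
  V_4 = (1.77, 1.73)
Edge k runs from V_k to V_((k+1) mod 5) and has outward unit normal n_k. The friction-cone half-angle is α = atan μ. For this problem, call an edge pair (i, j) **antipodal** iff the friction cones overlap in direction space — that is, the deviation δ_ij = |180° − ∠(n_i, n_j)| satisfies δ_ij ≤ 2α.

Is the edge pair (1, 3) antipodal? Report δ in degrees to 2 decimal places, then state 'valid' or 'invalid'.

α = atan 0.5 = 26.57°;  2α = 53.13°
edge 1: e_1 = (+1.55, +0.81);  n_1 = (+0.4632, -0.8863)
edge 3: e_3 = (-0.20, +1.78);  n_3 = (+0.9937, +0.1117)
∠(n_1, n_3) = 68.82°
δ = |180° − 68.82°| = 111.18°
111.18° > 2α = 53.13°  →  invalid

δ = 111.18°, invalid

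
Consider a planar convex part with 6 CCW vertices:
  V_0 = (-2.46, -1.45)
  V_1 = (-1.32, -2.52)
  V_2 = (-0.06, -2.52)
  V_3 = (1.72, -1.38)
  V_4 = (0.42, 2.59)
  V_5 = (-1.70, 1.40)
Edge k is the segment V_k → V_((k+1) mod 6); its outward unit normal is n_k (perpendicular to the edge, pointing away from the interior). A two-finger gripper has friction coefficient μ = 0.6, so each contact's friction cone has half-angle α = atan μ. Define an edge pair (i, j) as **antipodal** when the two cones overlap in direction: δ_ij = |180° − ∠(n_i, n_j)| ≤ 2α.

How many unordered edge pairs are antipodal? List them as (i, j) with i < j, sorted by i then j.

α = atan 0.6 = 30.96°;  2α = 61.93°
n_0 = (-0.6844, -0.7291)
n_1 = (+0.0000, -1.0000)
n_2 = (+0.5393, -0.8421)
n_3 = (+0.9503, +0.3112)
n_4 = (-0.4895, +0.8720)
n_5 = (-0.9662, +0.2577)
  (0,1): δ = 136.81°  ·
  (0,2): δ = 104.18°  ·
  (0,3): δ = 28.68°  ✓
  (0,4): δ = 72.49°  ·
  (0,5): δ = 118.25°  ·
  (1,2): δ = 147.36°  ·
  (1,3): δ = 71.87°  ·
  (1,4): δ = 29.31°  ✓
  (1,5): δ = 75.07°  ·
  (2,3): δ = 104.51°  ·
  (2,4): δ = 3.33°  ✓
  (2,5): δ = 42.43°  ✓
  (3,4): δ = 78.82°  ·
  (3,5): δ = 33.06°  ✓
  (4,5): δ = 134.24°  ·
antipodal pairs: 5

count = 5; pairs: (0,3), (1,4), (2,4), (2,5), (3,5)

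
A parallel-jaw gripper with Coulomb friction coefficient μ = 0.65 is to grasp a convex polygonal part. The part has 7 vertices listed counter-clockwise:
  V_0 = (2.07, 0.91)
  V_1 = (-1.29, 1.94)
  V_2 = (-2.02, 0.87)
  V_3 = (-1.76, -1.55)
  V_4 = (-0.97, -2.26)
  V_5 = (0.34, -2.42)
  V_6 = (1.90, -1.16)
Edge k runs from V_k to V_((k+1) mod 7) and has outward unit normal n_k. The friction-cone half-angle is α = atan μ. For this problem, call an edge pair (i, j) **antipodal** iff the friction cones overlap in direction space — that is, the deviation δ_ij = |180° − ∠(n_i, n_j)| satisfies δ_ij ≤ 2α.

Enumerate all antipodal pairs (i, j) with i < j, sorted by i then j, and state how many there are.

α = atan 0.65 = 33.02°;  2α = 66.05°
n_0 = (+0.2931, +0.9561)
n_1 = (-0.8261, +0.5636)
n_2 = (-0.9943, -0.1068)
n_3 = (-0.6684, -0.7438)
n_4 = (-0.1212, -0.9926)
n_5 = (+0.6283, -0.7779)
n_6 = (+0.9966, -0.0819)
  (0,1): δ = 107.26°  ·
  (0,2): δ = 66.82°  ·
  (0,3): δ = 24.90°  ✓
  (0,4): δ = 10.08°  ✓
  (0,5): δ = 55.97°  ✓
  (0,6): δ = 102.35°  ·
  (1,2): δ = 139.56°  ·
  (1,3): δ = 97.64°  ·
  (1,4): δ = 62.66°  ✓
  (1,5): δ = 16.77°  ✓
  (1,6): δ = 29.61°  ✓
  (2,3): δ = 138.08°  ·
  (2,4): δ = 103.10°  ·
  (2,5): δ = 57.20°  ✓
  (2,6): δ = 10.83°  ✓
  (3,4): δ = 145.02°  ·
  (3,5): δ = 99.13°  ·
  (3,6): δ = 52.75°  ✓
  (4,5): δ = 134.11°  ·
  (4,6): δ = 87.73°  ·
  (5,6): δ = 133.62°  ·
antipodal pairs: 9

count = 9; pairs: (0,3), (0,4), (0,5), (1,4), (1,5), (1,6), (2,5), (2,6), (3,6)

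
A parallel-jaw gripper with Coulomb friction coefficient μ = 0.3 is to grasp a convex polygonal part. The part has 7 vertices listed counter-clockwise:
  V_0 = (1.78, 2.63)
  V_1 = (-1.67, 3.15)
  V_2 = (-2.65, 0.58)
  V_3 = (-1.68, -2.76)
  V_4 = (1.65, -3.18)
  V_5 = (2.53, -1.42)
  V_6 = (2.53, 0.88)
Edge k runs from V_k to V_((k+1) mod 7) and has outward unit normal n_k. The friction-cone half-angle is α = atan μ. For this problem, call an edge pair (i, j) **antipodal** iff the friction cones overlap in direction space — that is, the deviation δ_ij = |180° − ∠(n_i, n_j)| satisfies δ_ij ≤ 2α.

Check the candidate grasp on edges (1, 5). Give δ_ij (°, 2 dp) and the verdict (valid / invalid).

δ = 20.87°, valid

α = atan 0.3 = 16.70°;  2α = 33.40°
edge 1: e_1 = (-0.98, -2.57);  n_1 = (-0.9344, +0.3563)
edge 5: e_5 = (+0.00, +2.30);  n_5 = (+1.0000, -0.0000)
∠(n_1, n_5) = 159.13°
δ = |180° − 159.13°| = 20.87°
20.87° ≤ 2α = 33.40°  →  valid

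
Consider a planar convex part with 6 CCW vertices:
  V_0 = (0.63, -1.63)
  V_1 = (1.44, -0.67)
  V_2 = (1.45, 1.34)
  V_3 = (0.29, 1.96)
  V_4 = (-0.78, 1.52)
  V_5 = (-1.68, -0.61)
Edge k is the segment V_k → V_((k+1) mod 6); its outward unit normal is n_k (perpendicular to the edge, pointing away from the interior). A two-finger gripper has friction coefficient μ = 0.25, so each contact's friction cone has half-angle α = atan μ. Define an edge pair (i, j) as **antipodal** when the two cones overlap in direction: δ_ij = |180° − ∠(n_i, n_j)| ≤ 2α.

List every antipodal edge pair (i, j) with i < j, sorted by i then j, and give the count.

count = 4; pairs: (0,3), (0,4), (1,4), (2,5)

α = atan 0.25 = 14.04°;  2α = 28.07°
n_0 = (+0.7643, -0.6449)
n_1 = (+1.0000, -0.0050)
n_2 = (+0.4714, +0.8819)
n_3 = (-0.3803, +0.9249)
n_4 = (-0.9211, +0.3892)
n_5 = (-0.4039, -0.9148)
  (0,1): δ = 140.13°  ·
  (0,2): δ = 77.97°  ·
  (0,3): δ = 27.49°  ✓
  (0,4): δ = 17.25°  ✓
  (0,5): δ = 106.33°  ·
  (1,2): δ = 117.84°  ·
  (1,3): δ = 67.36°  ·
  (1,4): δ = 22.62°  ✓
  (1,5): δ = 66.46°  ·
  (2,3): δ = 129.52°  ·
  (2,4): δ = 84.78°  ·
  (2,5): δ = 4.30°  ✓
  (3,4): δ = 135.26°  ·
  (3,5): δ = 46.18°  ·
  (4,5): δ = 90.92°  ·
antipodal pairs: 4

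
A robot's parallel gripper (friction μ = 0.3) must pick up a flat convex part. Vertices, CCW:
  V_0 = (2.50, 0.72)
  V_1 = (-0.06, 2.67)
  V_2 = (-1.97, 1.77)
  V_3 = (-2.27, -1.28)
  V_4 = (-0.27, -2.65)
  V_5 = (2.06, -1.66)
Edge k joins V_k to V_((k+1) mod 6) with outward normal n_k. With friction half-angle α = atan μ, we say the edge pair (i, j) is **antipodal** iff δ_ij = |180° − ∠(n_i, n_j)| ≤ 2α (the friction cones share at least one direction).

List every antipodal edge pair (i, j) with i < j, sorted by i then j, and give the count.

α = atan 0.3 = 16.70°;  2α = 33.40°
n_0 = (+0.6059, +0.7955)
n_1 = (-0.4263, +0.9046)
n_2 = (-0.9952, +0.0979)
n_3 = (-0.5651, -0.8250)
n_4 = (+0.3911, -0.9204)
n_5 = (+0.9833, -0.1818)
  (0,1): δ = 117.47°  ·
  (0,2): δ = 58.32°  ·
  (0,3): δ = 2.89°  ✓
  (0,4): δ = 60.32°  ·
  (0,5): δ = 116.82°  ·
  (1,2): δ = 120.85°  ·
  (1,3): δ = 59.64°  ·
  (1,4): δ = 2.21°  ✓
  (1,5): δ = 54.30°  ·
  (2,3): δ = 118.79°  ·
  (2,4): δ = 61.36°  ·
  (2,5): δ = 4.86°  ✓
  (3,4): δ = 122.57°  ·
  (3,5): δ = 66.06°  ·
  (4,5): δ = 123.49°  ·
antipodal pairs: 3

count = 3; pairs: (0,3), (1,4), (2,5)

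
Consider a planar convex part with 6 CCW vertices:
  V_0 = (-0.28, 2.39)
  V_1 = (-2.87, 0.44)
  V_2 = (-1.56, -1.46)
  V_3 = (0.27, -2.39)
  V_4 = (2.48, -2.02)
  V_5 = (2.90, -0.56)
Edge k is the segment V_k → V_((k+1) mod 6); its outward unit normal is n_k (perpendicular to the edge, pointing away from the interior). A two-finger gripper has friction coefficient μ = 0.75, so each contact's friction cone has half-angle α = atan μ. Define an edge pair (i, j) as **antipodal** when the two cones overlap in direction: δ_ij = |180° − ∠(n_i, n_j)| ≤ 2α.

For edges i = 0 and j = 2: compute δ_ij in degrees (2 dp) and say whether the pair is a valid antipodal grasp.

δ = 63.92°, valid

α = atan 0.75 = 36.87°;  2α = 73.74°
edge 0: e_0 = (-2.59, -1.95);  n_0 = (-0.6015, +0.7989)
edge 2: e_2 = (+1.83, -0.93);  n_2 = (-0.4530, -0.8915)
∠(n_0, n_2) = 116.08°
δ = |180° − 116.08°| = 63.92°
63.92° ≤ 2α = 73.74°  →  valid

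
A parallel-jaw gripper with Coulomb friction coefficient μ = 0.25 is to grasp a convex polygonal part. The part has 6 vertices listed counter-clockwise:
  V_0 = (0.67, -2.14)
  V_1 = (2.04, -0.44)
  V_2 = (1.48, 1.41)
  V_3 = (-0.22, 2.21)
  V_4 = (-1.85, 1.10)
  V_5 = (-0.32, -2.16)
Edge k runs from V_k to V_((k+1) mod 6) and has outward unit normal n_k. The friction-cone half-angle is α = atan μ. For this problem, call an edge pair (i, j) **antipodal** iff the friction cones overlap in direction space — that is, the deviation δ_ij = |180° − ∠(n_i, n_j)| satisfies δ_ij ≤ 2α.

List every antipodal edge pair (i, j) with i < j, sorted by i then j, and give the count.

count = 3; pairs: (0,3), (1,4), (2,5)

α = atan 0.25 = 14.04°;  2α = 28.07°
n_0 = (+0.7786, -0.6275)
n_1 = (+0.9571, +0.2897)
n_2 = (+0.4258, +0.9048)
n_3 = (-0.5629, +0.8265)
n_4 = (-0.9053, -0.4249)
n_5 = (+0.0202, -0.9998)
  (0,1): δ = 124.29°  ·
  (0,2): δ = 76.34°  ·
  (0,3): δ = 16.88°  ✓
  (0,4): δ = 64.01°  ·
  (0,5): δ = 130.02°  ·
  (1,2): δ = 132.04°  ·
  (1,3): δ = 72.59°  ·
  (1,4): δ = 8.30°  ✓
  (1,5): δ = 74.32°  ·
  (2,3): δ = 120.54°  ·
  (2,4): δ = 39.66°  ·
  (2,5): δ = 26.36°  ✓
  (3,4): δ = 99.11°  ·
  (3,5): δ = 33.10°  ·
  (4,5): δ = 113.98°  ·
antipodal pairs: 3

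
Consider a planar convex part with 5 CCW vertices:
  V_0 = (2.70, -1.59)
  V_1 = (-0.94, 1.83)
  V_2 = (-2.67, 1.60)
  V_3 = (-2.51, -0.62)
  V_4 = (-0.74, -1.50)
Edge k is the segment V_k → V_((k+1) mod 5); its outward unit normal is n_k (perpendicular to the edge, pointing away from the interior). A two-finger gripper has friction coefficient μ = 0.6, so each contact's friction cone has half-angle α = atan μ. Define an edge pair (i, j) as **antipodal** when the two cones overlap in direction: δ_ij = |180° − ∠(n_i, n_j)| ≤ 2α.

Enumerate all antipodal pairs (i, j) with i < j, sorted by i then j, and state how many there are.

α = atan 0.6 = 30.96°;  2α = 61.93°
n_0 = (+0.6847, +0.7288)
n_1 = (-0.1318, +0.9913)
n_2 = (-0.9974, -0.0719)
n_3 = (-0.4452, -0.8954)
n_4 = (-0.0262, -0.9997)
  (0,1): δ = 129.21°  ·
  (0,2): δ = 42.66°  ✓
  (0,3): δ = 16.78°  ✓
  (0,4): δ = 41.72°  ✓
  (1,2): δ = 93.45°  ·
  (1,3): δ = 34.01°  ✓
  (1,4): δ = 9.07°  ✓
  (2,3): δ = 120.56°  ·
  (2,4): δ = 95.62°  ·
  (3,4): δ = 155.06°  ·
antipodal pairs: 5

count = 5; pairs: (0,2), (0,3), (0,4), (1,3), (1,4)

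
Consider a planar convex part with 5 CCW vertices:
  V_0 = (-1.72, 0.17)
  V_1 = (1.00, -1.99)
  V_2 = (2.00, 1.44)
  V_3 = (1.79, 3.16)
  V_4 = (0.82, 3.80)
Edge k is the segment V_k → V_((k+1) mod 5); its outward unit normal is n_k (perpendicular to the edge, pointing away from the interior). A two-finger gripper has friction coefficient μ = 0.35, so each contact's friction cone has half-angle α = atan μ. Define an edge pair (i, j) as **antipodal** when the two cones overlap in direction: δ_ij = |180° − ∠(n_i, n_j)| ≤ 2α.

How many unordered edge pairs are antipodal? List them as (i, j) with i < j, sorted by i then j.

count = 2; pairs: (0,3), (1,4)

α = atan 0.35 = 19.29°;  2α = 38.58°
n_0 = (-0.6219, -0.7831)
n_1 = (+0.9600, -0.2799)
n_2 = (+0.9926, +0.1212)
n_3 = (+0.5507, +0.8347)
n_4 = (-0.8193, +0.5733)
  (0,1): δ = 67.80°  ·
  (0,2): δ = 44.59°  ·
  (0,3): δ = 5.04°  ✓
  (0,4): δ = 93.47°  ·
  (1,2): δ = 156.79°  ·
  (1,3): δ = 107.16°  ·
  (1,4): δ = 18.73°  ✓
  (2,3): δ = 130.38°  ·
  (2,4): δ = 41.94°  ·
  (3,4): δ = 91.56°  ·
antipodal pairs: 2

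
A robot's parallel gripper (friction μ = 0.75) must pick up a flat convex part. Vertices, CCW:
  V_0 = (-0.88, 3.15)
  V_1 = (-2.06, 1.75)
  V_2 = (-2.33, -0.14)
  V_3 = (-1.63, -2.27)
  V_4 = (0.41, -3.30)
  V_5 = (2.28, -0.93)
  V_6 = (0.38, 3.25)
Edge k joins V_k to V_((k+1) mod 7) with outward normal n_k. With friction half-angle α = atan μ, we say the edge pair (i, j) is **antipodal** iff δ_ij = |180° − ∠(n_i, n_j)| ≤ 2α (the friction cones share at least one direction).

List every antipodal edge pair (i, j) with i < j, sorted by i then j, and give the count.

count = 9; pairs: (0,4), (0,5), (1,4), (1,5), (2,4), (2,5), (3,5), (3,6), (4,6)

α = atan 0.75 = 36.87°;  2α = 73.74°
n_0 = (-0.7646, +0.6445)
n_1 = (-0.9899, +0.1414)
n_2 = (-0.9500, -0.3122)
n_3 = (-0.4507, -0.8927)
n_4 = (+0.7851, -0.6194)
n_5 = (+0.9104, +0.4138)
n_6 = (-0.0791, +0.9969)
  (0,1): δ = 148.00°  ·
  (0,2): δ = 121.68°  ·
  (0,3): δ = 76.66°  ·
  (0,4): δ = 1.85°  ✓
  (0,5): δ = 64.57°  ✓
  (0,6): δ = 134.66°  ·
  (1,2): δ = 153.68°  ·
  (1,3): δ = 108.66°  ·
  (1,4): δ = 30.14°  ✓
  (1,5): δ = 32.57°  ✓
  (1,6): δ = 102.67°  ·
  (2,3): δ = 134.98°  ·
  (2,4): δ = 56.47°  ✓
  (2,5): δ = 6.25°  ✓
  (2,6): δ = 76.35°  ·
  (3,4): δ = 101.49°  ·
  (3,5): δ = 38.77°  ✓
  (3,6): δ = 31.33°  ✓
  (4,5): δ = 117.28°  ·
  (4,6): δ = 47.19°  ✓
  (5,6): δ = 109.91°  ·
antipodal pairs: 9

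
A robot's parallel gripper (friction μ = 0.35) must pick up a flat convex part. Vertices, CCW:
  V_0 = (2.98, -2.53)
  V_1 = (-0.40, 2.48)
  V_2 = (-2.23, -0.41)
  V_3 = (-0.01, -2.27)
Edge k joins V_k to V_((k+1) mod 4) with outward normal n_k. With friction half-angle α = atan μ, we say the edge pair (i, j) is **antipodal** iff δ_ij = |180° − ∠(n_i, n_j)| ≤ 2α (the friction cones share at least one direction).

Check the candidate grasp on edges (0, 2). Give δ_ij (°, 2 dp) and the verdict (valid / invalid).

α = atan 0.35 = 19.29°;  2α = 38.58°
edge 0: e_0 = (-3.38, +5.01);  n_0 = (+0.8290, +0.5593)
edge 2: e_2 = (+2.22, -1.86);  n_2 = (-0.6422, -0.7665)
∠(n_0, n_2) = 163.96°
δ = |180° − 163.96°| = 16.04°
16.04° ≤ 2α = 38.58°  →  valid

δ = 16.04°, valid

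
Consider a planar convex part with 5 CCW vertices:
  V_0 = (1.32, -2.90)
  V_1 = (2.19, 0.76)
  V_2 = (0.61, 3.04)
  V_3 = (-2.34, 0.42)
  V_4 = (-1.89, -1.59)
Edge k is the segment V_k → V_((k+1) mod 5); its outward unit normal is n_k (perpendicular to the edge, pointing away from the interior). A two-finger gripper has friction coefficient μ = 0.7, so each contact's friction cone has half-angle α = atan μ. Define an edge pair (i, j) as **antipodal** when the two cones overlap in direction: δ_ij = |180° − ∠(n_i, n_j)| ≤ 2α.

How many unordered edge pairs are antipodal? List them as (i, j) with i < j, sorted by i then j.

count = 5; pairs: (0,2), (0,3), (1,3), (1,4), (2,4)

α = atan 0.7 = 34.99°;  2α = 69.98°
n_0 = (+0.9729, -0.2313)
n_1 = (+0.8219, +0.5696)
n_2 = (-0.6640, +0.7477)
n_3 = (-0.9758, -0.2185)
n_4 = (-0.3778, -0.9259)
  (0,1): δ = 131.91°  ·
  (0,2): δ = 35.02°  ✓
  (0,3): δ = 25.99°  ✓
  (0,4): δ = 81.17°  ·
  (1,2): δ = 83.11°  ·
  (1,3): δ = 22.10°  ✓
  (1,4): δ = 33.08°  ✓
  (2,3): δ = 118.99°  ·
  (2,4): δ = 63.81°  ✓
  (3,4): δ = 124.82°  ·
antipodal pairs: 5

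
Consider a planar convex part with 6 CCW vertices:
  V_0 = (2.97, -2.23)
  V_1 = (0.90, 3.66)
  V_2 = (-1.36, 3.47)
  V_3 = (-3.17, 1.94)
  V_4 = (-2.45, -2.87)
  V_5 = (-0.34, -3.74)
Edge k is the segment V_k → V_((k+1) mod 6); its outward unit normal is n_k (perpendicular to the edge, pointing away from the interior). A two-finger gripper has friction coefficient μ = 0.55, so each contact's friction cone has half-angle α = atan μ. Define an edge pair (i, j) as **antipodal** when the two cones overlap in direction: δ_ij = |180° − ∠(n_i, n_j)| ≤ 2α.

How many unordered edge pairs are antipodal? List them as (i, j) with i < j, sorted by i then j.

count = 5; pairs: (0,3), (0,4), (1,4), (1,5), (2,5)

α = atan 0.55 = 28.81°;  2α = 57.62°
n_0 = (+0.9434, +0.3316)
n_1 = (-0.0838, +0.9965)
n_2 = (-0.6456, +0.7637)
n_3 = (-0.9890, -0.1480)
n_4 = (-0.3812, -0.9245)
n_5 = (+0.4150, -0.9098)
  (0,1): δ = 104.56°  ·
  (0,2): δ = 69.16°  ·
  (0,3): δ = 10.85°  ✓
  (0,4): δ = 48.23°  ✓
  (0,5): δ = 95.16°  ·
  (1,2): δ = 144.60°  ·
  (1,3): δ = 86.29°  ·
  (1,4): δ = 27.21°  ✓
  (1,5): δ = 19.72°  ✓
  (2,3): δ = 121.69°  ·
  (2,4): δ = 62.62°  ·
  (2,5): δ = 15.69°  ✓
  (3,4): δ = 120.92°  ·
  (3,5): δ = 73.99°  ·
  (4,5): δ = 133.07°  ·
antipodal pairs: 5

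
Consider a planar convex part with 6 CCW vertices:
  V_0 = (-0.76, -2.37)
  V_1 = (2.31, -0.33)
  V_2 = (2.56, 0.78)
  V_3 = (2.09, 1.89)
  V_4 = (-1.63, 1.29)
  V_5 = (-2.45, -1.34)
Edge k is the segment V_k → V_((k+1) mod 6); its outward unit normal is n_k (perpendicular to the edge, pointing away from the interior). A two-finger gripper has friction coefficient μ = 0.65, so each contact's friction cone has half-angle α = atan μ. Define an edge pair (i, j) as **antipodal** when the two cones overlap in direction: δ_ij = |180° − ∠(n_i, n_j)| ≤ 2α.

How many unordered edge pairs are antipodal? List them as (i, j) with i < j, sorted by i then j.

α = atan 0.65 = 33.02°;  2α = 66.05°
n_0 = (+0.5534, -0.8329)
n_1 = (+0.9756, -0.2197)
n_2 = (+0.9209, +0.3899)
n_3 = (-0.1592, +0.9872)
n_4 = (-0.9547, +0.2977)
n_5 = (-0.5204, -0.8539)
  (0,1): δ = 136.30°  ·
  (0,2): δ = 100.65°  ·
  (0,3): δ = 24.44°  ✓
  (0,4): δ = 39.08°  ✓
  (0,5): δ = 115.04°  ·
  (1,2): δ = 144.36°  ·
  (1,3): δ = 68.14°  ·
  (1,4): δ = 4.62°  ✓
  (1,5): δ = 71.33°  ·
  (2,3): δ = 103.79°  ·
  (2,4): δ = 40.27°  ✓
  (2,5): δ = 35.69°  ✓
  (3,4): δ = 116.48°  ·
  (3,5): δ = 40.52°  ✓
  (4,5): δ = 104.04°  ·
antipodal pairs: 6

count = 6; pairs: (0,3), (0,4), (1,4), (2,4), (2,5), (3,5)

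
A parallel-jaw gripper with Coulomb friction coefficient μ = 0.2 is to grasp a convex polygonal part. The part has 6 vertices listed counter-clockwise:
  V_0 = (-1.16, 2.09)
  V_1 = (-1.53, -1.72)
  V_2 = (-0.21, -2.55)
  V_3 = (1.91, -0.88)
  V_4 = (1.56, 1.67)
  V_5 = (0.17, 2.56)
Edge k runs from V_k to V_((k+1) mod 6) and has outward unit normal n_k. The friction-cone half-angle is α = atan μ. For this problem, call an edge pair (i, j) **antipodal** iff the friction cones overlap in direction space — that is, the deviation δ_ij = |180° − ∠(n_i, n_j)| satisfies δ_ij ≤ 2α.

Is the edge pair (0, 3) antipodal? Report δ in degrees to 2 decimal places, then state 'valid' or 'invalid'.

α = atan 0.2 = 11.31°;  2α = 22.62°
edge 0: e_0 = (-0.37, -3.81);  n_0 = (-0.9953, +0.0967)
edge 3: e_3 = (-0.35, +2.55);  n_3 = (+0.9907, +0.1360)
∠(n_0, n_3) = 166.64°
δ = |180° − 166.64°| = 13.36°
13.36° ≤ 2α = 22.62°  →  valid

δ = 13.36°, valid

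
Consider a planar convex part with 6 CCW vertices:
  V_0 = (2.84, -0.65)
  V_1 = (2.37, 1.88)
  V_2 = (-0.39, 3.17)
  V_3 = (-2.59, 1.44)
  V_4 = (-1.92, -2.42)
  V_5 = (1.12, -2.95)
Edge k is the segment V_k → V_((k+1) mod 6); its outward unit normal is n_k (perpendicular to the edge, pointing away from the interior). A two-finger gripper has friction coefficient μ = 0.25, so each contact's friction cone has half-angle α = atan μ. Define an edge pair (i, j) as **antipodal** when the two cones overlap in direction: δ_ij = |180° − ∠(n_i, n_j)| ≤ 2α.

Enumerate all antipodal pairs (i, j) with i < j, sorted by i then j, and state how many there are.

count = 3; pairs: (0,3), (1,4), (2,5)

α = atan 0.25 = 14.04°;  2α = 28.07°
n_0 = (+0.9832, +0.1826)
n_1 = (+0.4234, +0.9059)
n_2 = (-0.6181, +0.7861)
n_3 = (-0.9853, -0.1710)
n_4 = (-0.1718, -0.9851)
n_5 = (+0.8008, -0.5989)
  (0,1): δ = 125.57°  ·
  (0,2): δ = 62.34°  ·
  (0,3): δ = 0.68°  ✓
  (0,4): δ = 69.59°  ·
  (0,5): δ = 132.69°  ·
  (1,2): δ = 116.77°  ·
  (1,3): δ = 55.10°  ·
  (1,4): δ = 15.16°  ✓
  (1,5): δ = 78.26°  ·
  (2,3): δ = 118.33°  ·
  (2,4): δ = 48.07°  ·
  (2,5): δ = 15.03°  ✓
  (3,4): δ = 109.74°  ·
  (3,5): δ = 46.64°  ·
  (4,5): δ = 116.90°  ·
antipodal pairs: 3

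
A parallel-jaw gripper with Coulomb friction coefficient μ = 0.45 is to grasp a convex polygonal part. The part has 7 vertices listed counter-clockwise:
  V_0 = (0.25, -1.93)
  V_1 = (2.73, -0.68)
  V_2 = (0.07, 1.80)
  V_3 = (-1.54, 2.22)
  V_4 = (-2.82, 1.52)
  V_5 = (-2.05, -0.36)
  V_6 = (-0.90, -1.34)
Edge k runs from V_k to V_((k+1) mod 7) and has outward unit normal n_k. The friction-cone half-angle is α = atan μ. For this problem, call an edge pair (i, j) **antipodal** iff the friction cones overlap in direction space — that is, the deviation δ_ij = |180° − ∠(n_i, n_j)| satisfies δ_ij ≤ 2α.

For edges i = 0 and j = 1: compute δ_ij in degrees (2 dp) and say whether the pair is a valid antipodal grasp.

δ = 69.74°, invalid

α = atan 0.45 = 24.23°;  2α = 48.46°
edge 0: e_0 = (+2.48, +1.25);  n_0 = (+0.4501, -0.8930)
edge 1: e_1 = (-2.66, +2.48);  n_1 = (+0.6819, +0.7314)
∠(n_0, n_1) = 110.26°
δ = |180° − 110.26°| = 69.74°
69.74° > 2α = 48.46°  →  invalid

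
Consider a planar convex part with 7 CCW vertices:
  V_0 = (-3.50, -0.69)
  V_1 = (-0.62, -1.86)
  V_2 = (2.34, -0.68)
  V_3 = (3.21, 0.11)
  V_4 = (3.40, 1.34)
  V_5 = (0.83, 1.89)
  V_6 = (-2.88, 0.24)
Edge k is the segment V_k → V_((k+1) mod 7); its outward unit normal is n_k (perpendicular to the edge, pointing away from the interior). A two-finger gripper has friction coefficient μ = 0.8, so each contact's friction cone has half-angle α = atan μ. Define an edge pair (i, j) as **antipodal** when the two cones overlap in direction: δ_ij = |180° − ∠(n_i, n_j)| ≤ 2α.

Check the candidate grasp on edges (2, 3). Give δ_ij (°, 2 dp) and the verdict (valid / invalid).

δ = 141.02°, invalid

α = atan 0.8 = 38.66°;  2α = 77.32°
edge 2: e_2 = (+0.87, +0.79);  n_2 = (+0.6722, -0.7403)
edge 3: e_3 = (+0.19, +1.23);  n_3 = (+0.9883, -0.1527)
∠(n_2, n_3) = 38.98°
δ = |180° − 38.98°| = 141.02°
141.02° > 2α = 77.32°  →  invalid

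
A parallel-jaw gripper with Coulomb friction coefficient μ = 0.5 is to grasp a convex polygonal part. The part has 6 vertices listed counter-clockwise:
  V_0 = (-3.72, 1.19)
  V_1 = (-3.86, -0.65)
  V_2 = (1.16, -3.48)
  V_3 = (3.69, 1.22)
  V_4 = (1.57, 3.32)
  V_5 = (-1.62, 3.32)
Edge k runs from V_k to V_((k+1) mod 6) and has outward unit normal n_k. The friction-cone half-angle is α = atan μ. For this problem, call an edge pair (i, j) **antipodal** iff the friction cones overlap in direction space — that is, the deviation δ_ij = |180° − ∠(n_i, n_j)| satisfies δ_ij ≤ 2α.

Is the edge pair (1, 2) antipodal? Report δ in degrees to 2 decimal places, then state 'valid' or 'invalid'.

α = atan 0.5 = 26.57°;  2α = 53.13°
edge 1: e_1 = (+5.02, -2.83);  n_1 = (-0.4911, -0.8711)
edge 2: e_2 = (+2.53, +4.70);  n_2 = (+0.8805, -0.4740)
∠(n_1, n_2) = 91.12°
δ = |180° − 91.12°| = 88.88°
88.88° > 2α = 53.13°  →  invalid

δ = 88.88°, invalid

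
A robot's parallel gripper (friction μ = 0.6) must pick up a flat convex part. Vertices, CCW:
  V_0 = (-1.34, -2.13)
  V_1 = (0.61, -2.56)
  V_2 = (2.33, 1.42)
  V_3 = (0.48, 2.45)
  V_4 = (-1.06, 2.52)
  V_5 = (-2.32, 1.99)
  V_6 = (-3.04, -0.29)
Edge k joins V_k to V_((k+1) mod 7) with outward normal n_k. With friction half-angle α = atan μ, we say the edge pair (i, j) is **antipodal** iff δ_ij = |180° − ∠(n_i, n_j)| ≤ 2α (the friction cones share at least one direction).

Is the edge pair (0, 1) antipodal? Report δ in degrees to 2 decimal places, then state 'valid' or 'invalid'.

δ = 100.94°, invalid

α = atan 0.6 = 30.96°;  2α = 61.93°
edge 0: e_0 = (+1.95, -0.43);  n_0 = (-0.2153, -0.9765)
edge 1: e_1 = (+1.72, +3.98);  n_1 = (+0.9179, -0.3967)
∠(n_0, n_1) = 79.06°
δ = |180° − 79.06°| = 100.94°
100.94° > 2α = 61.93°  →  invalid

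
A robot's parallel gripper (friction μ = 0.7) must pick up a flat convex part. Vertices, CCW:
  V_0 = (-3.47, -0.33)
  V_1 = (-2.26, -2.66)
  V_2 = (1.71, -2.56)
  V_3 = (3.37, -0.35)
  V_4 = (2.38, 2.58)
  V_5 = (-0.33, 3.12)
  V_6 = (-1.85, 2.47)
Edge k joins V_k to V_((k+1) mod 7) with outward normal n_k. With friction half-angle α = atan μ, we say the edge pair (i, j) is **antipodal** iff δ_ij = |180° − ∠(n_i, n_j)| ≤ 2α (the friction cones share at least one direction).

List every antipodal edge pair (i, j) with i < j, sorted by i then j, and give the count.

α = atan 0.7 = 34.99°;  2α = 69.98°
n_0 = (-0.8875, -0.4609)
n_1 = (+0.0252, -0.9997)
n_2 = (+0.7996, -0.6006)
n_3 = (+0.9474, +0.3201)
n_4 = (+0.1954, +0.9807)
n_5 = (-0.3932, +0.9195)
n_6 = (-0.8656, +0.5008)
  (0,1): δ = 116.00°  ·
  (0,2): δ = 64.35°  ✓
  (0,3): δ = 8.77°  ✓
  (0,4): δ = 51.29°  ✓
  (0,5): δ = 85.71°  ·
  (0,6): δ = 122.50°  ·
  (1,2): δ = 128.35°  ·
  (1,3): δ = 72.77°  ·
  (1,4): δ = 12.71°  ✓
  (1,5): δ = 21.71°  ✓
  (1,6): δ = 58.50°  ✓
  (2,3): δ = 124.42°  ·
  (2,4): δ = 64.36°  ✓
  (2,5): δ = 29.94°  ✓
  (2,6): δ = 6.86°  ✓
  (3,4): δ = 119.94°  ·
  (3,5): δ = 85.52°  ·
  (3,6): δ = 48.72°  ✓
  (4,5): δ = 145.58°  ·
  (4,6): δ = 108.78°  ·
  (5,6): δ = 143.21°  ·
antipodal pairs: 10

count = 10; pairs: (0,2), (0,3), (0,4), (1,4), (1,5), (1,6), (2,4), (2,5), (2,6), (3,6)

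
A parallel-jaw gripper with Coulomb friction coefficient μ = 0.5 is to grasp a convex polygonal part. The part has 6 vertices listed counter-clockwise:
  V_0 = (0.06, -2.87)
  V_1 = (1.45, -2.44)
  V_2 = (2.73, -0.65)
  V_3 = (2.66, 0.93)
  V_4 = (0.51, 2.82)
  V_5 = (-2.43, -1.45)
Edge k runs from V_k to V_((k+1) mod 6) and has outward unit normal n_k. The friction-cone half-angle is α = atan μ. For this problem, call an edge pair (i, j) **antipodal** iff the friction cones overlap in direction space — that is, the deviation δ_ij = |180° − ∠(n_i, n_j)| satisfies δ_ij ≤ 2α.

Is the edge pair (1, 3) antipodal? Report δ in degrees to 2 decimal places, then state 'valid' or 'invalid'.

δ = 95.75°, invalid

α = atan 0.5 = 26.57°;  2α = 53.13°
edge 1: e_1 = (+1.28, +1.79);  n_1 = (+0.8134, -0.5817)
edge 3: e_3 = (-2.15, +1.89);  n_3 = (+0.6602, +0.7511)
∠(n_1, n_3) = 84.25°
δ = |180° − 84.25°| = 95.75°
95.75° > 2α = 53.13°  →  invalid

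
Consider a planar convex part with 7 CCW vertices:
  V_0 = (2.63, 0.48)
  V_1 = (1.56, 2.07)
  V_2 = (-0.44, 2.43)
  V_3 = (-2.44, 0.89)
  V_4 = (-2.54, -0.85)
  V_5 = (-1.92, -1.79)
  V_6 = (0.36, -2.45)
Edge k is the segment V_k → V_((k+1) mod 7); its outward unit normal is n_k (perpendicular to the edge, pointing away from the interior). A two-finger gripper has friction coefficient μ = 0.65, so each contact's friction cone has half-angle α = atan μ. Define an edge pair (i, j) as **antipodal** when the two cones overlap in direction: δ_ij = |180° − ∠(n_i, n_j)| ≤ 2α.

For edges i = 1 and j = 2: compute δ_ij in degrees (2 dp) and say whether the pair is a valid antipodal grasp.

α = atan 0.65 = 33.02°;  2α = 66.05°
edge 1: e_1 = (-2.00, +0.36);  n_1 = (+0.1772, +0.9842)
edge 2: e_2 = (-2.00, -1.54);  n_2 = (-0.6101, +0.7923)
∠(n_1, n_2) = 47.80°
δ = |180° − 47.80°| = 132.20°
132.20° > 2α = 66.05°  →  invalid

δ = 132.20°, invalid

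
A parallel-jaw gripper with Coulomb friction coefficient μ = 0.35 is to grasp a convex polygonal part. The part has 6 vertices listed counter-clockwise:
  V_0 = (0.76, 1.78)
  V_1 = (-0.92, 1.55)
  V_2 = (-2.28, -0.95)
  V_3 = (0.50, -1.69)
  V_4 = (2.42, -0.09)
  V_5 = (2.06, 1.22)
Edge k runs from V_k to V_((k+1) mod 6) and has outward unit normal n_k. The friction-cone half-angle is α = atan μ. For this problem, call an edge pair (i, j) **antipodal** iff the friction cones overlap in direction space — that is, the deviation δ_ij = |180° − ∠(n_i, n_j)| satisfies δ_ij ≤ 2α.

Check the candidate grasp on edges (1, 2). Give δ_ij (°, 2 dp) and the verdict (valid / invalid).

α = atan 0.35 = 19.29°;  2α = 38.58°
edge 1: e_1 = (-1.36, -2.50);  n_1 = (-0.8784, +0.4779)
edge 2: e_2 = (+2.78, -0.74);  n_2 = (-0.2572, -0.9664)
∠(n_1, n_2) = 103.64°
δ = |180° − 103.64°| = 76.36°
76.36° > 2α = 38.58°  →  invalid

δ = 76.36°, invalid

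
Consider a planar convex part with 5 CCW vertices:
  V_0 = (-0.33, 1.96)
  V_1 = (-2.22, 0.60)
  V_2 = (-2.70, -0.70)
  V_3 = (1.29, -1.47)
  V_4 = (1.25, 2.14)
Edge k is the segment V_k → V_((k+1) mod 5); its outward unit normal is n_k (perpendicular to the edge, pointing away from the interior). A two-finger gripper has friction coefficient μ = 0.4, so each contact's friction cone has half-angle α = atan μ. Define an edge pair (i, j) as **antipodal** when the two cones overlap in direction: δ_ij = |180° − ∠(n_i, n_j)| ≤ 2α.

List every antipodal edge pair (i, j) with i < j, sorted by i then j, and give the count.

count = 2; pairs: (1,3), (2,4)

α = atan 0.4 = 21.80°;  2α = 43.60°
n_0 = (-0.5841, +0.8117)
n_1 = (-0.9381, +0.3464)
n_2 = (-0.1895, -0.9819)
n_3 = (+0.9999, +0.0111)
n_4 = (-0.1132, +0.9936)
  (0,1): δ = 146.00°  ·
  (0,2): δ = 46.66°  ·
  (0,3): δ = 54.90°  ·
  (0,4): δ = 150.76°  ·
  (1,2): δ = 80.66°  ·
  (1,3): δ = 20.90°  ✓
  (1,4): δ = 116.77°  ·
  (2,3): δ = 78.44°  ·
  (2,4): δ = 17.42°  ✓
  (3,4): δ = 84.14°  ·
antipodal pairs: 2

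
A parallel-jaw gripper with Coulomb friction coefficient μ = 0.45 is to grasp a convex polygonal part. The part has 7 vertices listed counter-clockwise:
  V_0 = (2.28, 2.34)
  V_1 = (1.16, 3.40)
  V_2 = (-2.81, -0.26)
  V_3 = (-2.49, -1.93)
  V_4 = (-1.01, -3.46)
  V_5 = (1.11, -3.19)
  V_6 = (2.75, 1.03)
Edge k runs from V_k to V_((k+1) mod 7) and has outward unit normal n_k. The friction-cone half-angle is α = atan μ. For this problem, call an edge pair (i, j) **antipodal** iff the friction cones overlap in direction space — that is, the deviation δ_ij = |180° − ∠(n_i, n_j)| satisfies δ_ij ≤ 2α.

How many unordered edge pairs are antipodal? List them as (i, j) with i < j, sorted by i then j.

α = atan 0.45 = 24.23°;  2α = 48.46°
n_0 = (+0.6874, +0.7263)
n_1 = (-0.6778, +0.7352)
n_2 = (-0.9821, -0.1882)
n_3 = (-0.7188, -0.6953)
n_4 = (+0.1263, -0.9920)
n_5 = (+0.9321, -0.3622)
n_6 = (+0.9413, +0.3377)
  (0,1): δ = 93.90°  ·
  (0,2): δ = 35.73°  ✓
  (0,3): δ = 2.53°  ✓
  (0,4): δ = 50.68°  ·
  (0,5): δ = 112.19°  ·
  (0,6): δ = 153.16°  ·
  (1,2): δ = 121.83°  ·
  (1,3): δ = 88.63°  ·
  (1,4): δ = 35.42°  ✓
  (1,5): δ = 26.09°  ✓
  (1,6): δ = 67.06°  ·
  (2,3): δ = 146.80°  ·
  (2,4): δ = 93.59°  ·
  (2,5): δ = 32.08°  ✓
  (2,6): δ = 8.89°  ✓
  (3,4): δ = 126.79°  ·
  (3,5): δ = 65.29°  ·
  (3,6): δ = 24.31°  ✓
  (4,5): δ = 118.50°  ·
  (4,6): δ = 77.52°  ·
  (5,6): δ = 139.03°  ·
antipodal pairs: 7

count = 7; pairs: (0,2), (0,3), (1,4), (1,5), (2,5), (2,6), (3,6)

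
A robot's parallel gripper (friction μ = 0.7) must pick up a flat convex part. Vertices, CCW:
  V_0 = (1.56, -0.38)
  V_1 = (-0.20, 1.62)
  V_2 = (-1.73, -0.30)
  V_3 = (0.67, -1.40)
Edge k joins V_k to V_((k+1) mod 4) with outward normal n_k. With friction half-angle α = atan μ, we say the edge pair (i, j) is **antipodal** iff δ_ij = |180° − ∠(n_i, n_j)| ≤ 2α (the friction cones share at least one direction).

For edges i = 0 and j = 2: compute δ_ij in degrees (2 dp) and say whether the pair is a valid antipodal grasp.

α = atan 0.7 = 34.99°;  2α = 69.98°
edge 0: e_0 = (-1.76, +2.00);  n_0 = (+0.7507, +0.6606)
edge 2: e_2 = (+2.40, -1.10);  n_2 = (-0.4167, -0.9091)
∠(n_0, n_2) = 155.97°
δ = |180° − 155.97°| = 24.03°
24.03° ≤ 2α = 69.98°  →  valid

δ = 24.03°, valid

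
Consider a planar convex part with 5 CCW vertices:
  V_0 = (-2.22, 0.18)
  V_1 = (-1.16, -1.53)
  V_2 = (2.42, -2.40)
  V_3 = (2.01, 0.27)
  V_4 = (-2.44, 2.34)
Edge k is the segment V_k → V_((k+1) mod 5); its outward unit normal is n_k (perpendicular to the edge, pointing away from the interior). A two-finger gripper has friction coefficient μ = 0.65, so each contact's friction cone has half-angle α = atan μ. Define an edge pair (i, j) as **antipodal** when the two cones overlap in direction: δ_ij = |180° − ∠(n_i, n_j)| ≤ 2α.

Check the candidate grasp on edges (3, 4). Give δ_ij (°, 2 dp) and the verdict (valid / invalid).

δ = 59.24°, valid

α = atan 0.65 = 33.02°;  2α = 66.05°
edge 3: e_3 = (-4.45, +2.07);  n_3 = (+0.4218, +0.9067)
edge 4: e_4 = (+0.22, -2.16);  n_4 = (-0.9949, -0.1013)
∠(n_3, n_4) = 120.76°
δ = |180° − 120.76°| = 59.24°
59.24° ≤ 2α = 66.05°  →  valid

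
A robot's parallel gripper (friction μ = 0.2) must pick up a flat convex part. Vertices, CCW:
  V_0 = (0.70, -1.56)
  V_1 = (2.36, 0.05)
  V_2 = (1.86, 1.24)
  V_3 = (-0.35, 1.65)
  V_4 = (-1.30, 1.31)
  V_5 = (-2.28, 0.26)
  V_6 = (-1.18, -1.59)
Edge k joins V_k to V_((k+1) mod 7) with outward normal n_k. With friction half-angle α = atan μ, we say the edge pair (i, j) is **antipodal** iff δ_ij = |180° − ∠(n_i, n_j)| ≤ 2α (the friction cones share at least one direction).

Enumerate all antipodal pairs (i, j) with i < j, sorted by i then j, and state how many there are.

α = atan 0.2 = 11.31°;  2α = 22.62°
n_0 = (+0.6962, -0.7178)
n_1 = (+0.9219, +0.3874)
n_2 = (+0.1824, +0.9832)
n_3 = (-0.3370, +0.9415)
n_4 = (-0.7311, +0.6823)
n_5 = (-0.8595, -0.5111)
n_6 = (+0.0160, -0.9999)
  (0,1): δ = 111.33°  ·
  (0,2): δ = 54.63°  ·
  (0,3): δ = 24.43°  ·
  (0,4): δ = 2.85°  ✓
  (0,5): δ = 76.61°  ·
  (0,6): δ = 136.79°  ·
  (1,2): δ = 123.30°  ·
  (1,3): δ = 93.10°  ·
  (1,4): δ = 65.82°  ·
  (1,5): δ = 7.94°  ✓
  (1,6): δ = 68.12°  ·
  (2,3): δ = 149.80°  ·
  (2,4): δ = 122.52°  ·
  (2,5): δ = 48.75°  ·
  (2,6): δ = 11.42°  ✓
  (3,4): δ = 152.72°  ·
  (3,5): δ = 78.96°  ·
  (3,6): δ = 18.78°  ✓
  (4,5): δ = 106.24°  ·
  (4,6): δ = 46.06°  ·
  (5,6): δ = 119.82°  ·
antipodal pairs: 4

count = 4; pairs: (0,4), (1,5), (2,6), (3,6)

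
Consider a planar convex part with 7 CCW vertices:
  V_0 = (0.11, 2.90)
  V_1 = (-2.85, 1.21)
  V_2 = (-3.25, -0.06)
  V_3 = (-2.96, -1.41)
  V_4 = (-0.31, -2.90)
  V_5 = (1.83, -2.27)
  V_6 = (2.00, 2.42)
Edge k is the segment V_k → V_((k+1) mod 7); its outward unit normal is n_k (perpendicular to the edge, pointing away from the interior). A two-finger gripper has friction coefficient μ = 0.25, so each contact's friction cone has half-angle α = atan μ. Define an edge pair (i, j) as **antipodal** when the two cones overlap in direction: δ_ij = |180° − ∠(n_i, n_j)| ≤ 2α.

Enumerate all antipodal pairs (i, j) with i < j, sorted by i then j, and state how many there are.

α = atan 0.25 = 14.04°;  2α = 28.07°
n_0 = (-0.4958, +0.8684)
n_1 = (-0.9538, +0.3004)
n_2 = (-0.9777, -0.2100)
n_3 = (-0.4901, -0.8717)
n_4 = (+0.2824, -0.9593)
n_5 = (+0.9993, -0.0362)
n_6 = (+0.2462, +0.9692)
  (0,1): δ = 137.21°  ·
  (0,2): δ = 107.60°  ·
  (0,3): δ = 59.07°  ·
  (0,4): δ = 13.32°  ✓
  (0,5): δ = 58.20°  ·
  (0,6): δ = 136.03°  ·
  (1,2): δ = 150.39°  ·
  (1,3): δ = 101.87°  ·
  (1,4): δ = 56.11°  ·
  (1,5): δ = 15.41°  ✓
  (1,6): δ = 93.23°  ·
  (2,3): δ = 131.47°  ·
  (2,4): δ = 85.72°  ·
  (2,5): δ = 14.20°  ✓
  (2,6): δ = 63.63°  ·
  (3,4): δ = 134.25°  ·
  (3,5): δ = 62.73°  ·
  (3,6): δ = 15.10°  ✓
  (4,5): δ = 108.48°  ·
  (4,6): δ = 30.65°  ·
  (5,6): δ = 102.17°  ·
antipodal pairs: 4

count = 4; pairs: (0,4), (1,5), (2,5), (3,6)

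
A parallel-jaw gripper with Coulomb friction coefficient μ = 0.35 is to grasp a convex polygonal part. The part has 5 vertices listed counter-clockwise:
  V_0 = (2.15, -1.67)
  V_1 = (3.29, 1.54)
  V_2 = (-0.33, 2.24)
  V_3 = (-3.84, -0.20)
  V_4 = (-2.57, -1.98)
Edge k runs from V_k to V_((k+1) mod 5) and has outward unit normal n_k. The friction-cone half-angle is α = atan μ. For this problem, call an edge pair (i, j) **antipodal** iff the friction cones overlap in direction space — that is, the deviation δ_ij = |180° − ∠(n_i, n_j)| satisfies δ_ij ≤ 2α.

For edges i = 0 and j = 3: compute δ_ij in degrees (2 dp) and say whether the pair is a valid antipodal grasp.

α = atan 0.35 = 19.29°;  2α = 38.58°
edge 0: e_0 = (+1.14, +3.21);  n_0 = (+0.9423, -0.3347)
edge 3: e_3 = (+1.27, -1.78);  n_3 = (-0.8140, -0.5808)
∠(n_0, n_3) = 124.94°
δ = |180° − 124.94°| = 55.06°
55.06° > 2α = 38.58°  →  invalid

δ = 55.06°, invalid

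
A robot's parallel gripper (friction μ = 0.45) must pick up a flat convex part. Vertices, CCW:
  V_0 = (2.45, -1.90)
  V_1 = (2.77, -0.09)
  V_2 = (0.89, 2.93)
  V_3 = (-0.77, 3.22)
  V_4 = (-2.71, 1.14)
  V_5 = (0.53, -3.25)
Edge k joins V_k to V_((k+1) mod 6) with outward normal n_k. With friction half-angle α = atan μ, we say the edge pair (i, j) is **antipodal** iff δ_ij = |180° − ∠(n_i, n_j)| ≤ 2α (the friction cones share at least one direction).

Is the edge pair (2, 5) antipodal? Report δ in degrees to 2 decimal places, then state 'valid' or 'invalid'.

δ = 45.02°, valid

α = atan 0.45 = 24.23°;  2α = 48.46°
edge 2: e_2 = (-1.66, +0.29);  n_2 = (+0.1721, +0.9851)
edge 5: e_5 = (+1.92, +1.35);  n_5 = (+0.5752, -0.8180)
∠(n_2, n_5) = 134.98°
δ = |180° − 134.98°| = 45.02°
45.02° ≤ 2α = 48.46°  →  valid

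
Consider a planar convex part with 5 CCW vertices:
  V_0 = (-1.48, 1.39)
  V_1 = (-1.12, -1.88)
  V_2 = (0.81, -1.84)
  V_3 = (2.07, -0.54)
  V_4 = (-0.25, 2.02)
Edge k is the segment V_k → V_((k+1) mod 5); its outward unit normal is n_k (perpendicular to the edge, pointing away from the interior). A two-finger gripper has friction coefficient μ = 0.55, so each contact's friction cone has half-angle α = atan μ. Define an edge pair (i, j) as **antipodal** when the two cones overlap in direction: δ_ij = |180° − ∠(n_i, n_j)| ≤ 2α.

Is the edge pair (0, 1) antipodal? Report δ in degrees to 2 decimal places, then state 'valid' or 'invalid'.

α = atan 0.55 = 28.81°;  2α = 57.62°
edge 0: e_0 = (+0.36, -3.27);  n_0 = (-0.9940, -0.1094)
edge 1: e_1 = (+1.93, +0.04);  n_1 = (+0.0207, -0.9998)
∠(n_0, n_1) = 84.90°
δ = |180° − 84.90°| = 95.10°
95.10° > 2α = 57.62°  →  invalid

δ = 95.10°, invalid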